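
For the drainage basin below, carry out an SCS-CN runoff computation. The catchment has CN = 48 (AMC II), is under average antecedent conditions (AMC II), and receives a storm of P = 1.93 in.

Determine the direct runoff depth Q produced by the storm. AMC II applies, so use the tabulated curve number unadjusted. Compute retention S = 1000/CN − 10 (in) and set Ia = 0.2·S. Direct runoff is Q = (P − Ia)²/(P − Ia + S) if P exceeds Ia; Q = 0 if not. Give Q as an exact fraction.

AMC II — tabulated CN = 48 applies directly.
Retention S: 1000/CN − 10 with CN=48.000 → S = 65/6 ≈ 10.833 in
Ia = 0.2·(65/6) = 13/6 in ≈ 2.167 in
P = 1.930 ≤ Ia = 2.167 in: entire storm abstracted, Q = 0.

Q = 0 in ≈ 0.000 in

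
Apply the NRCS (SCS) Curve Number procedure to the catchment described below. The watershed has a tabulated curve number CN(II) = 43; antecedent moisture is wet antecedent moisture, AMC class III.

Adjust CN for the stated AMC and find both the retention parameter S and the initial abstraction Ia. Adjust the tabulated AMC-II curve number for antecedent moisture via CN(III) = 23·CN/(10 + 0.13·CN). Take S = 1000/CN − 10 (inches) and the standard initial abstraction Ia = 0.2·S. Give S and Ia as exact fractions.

S = 5700/989 in ≈ 5.763 in; Ia = 1140/989 in ≈ 1.153 in

Wet (AMC III): CN(III) = 23·43/(10 + 0.13·43) = 989/(1559/100) = 98900/1559 ≈ 63.438
Retention S: 1000/CN − 10 with CN=63.438 → S = 5700/989 ≈ 5.763 in
Ia = 0.2S: 0.2·5.763 = 1.153 in (exactly 1140/989)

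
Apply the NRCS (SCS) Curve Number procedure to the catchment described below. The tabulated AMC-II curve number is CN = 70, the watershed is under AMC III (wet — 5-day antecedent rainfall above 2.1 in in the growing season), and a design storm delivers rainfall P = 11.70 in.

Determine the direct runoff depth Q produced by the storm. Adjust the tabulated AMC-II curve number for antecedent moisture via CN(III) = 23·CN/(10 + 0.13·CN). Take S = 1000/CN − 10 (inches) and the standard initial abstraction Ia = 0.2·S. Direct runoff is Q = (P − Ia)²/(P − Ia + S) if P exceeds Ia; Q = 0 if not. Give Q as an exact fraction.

CN(III) from CN(II)=70: (23·70)/(10 + 0.13·70) = 16100/191 ≈ 84.293
Retention S: 1000/CN − 10 with CN=84.293 → S = 300/161 ≈ 1.863 in
Ia = 0.2S: 0.2·1.863 = 0.373 in (exactly 60/161)
P − Ia = 11.700 − 0.373 = 18237/1610 ≈ 11.327 in (> 0, runoff occurs)
Q: (18237/1610)² ÷ (21237/1610) = 110862723/11397190 in (≈ 9.727 in)

Q = 110862723/11397190 in ≈ 9.727 in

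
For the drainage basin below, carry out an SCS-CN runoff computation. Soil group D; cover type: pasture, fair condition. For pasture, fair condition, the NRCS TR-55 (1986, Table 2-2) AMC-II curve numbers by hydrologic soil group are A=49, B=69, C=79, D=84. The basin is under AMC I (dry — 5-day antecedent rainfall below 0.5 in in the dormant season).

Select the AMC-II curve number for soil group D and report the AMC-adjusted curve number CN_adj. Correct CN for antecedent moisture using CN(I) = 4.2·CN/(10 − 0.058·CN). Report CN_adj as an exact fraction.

NRCS table: pasture, fair condition, soil group D → CN(II) = 84
Dry (AMC I): CN(I) = 4.2·84/(10 − 0.058·84) = (1764/5)/(641/125) = 44100/641 ≈ 68.799

CN_adj = 44100/641 ≈ 68.799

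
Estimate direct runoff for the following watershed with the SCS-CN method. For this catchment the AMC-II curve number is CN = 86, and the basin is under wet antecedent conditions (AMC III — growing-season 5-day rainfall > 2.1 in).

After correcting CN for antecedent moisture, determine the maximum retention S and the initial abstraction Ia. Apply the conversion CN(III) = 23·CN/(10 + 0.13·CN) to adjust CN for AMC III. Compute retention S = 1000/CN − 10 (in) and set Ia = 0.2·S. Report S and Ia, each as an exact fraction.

S = 700/989 in ≈ 0.708 in; Ia = 140/989 in ≈ 0.142 in

Adjust CN=86 to AMC III: 23·86/(10 + 0.13·86) → 1978 ÷ (1059/50) = 98900/1059 ≈ 93.390
S = 1000/(98900/1059) − 10 = 700/989 in ≈ 0.708 in
Ia = 0.2S: 0.2·0.708 = 0.142 in (exactly 140/989)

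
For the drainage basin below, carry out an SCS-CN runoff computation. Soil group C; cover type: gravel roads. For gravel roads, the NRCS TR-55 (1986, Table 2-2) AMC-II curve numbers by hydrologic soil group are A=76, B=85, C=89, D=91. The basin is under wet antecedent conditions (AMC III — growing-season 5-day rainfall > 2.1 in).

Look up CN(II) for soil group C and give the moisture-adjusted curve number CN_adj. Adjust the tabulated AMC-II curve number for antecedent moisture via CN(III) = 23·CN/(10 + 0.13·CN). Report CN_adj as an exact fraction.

NRCS table: gravel roads, soil group C → CN(II) = 89
CN(III) from CN(II)=89: (23·89)/(10 + 0.13·89) = 204700/2157 ≈ 94.900

CN_adj = 204700/2157 ≈ 94.900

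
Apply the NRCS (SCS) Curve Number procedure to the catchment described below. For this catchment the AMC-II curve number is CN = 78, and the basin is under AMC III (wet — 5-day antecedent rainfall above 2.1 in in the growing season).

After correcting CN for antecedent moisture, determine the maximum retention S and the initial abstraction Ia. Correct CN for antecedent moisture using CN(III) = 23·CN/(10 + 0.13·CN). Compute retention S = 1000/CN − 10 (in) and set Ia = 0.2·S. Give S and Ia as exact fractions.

S = 1100/897 in ≈ 1.226 in; Ia = 220/897 in ≈ 0.245 in

Adjust CN=78 to AMC III: 23·78/(10 + 0.13·78) → 1794 ÷ (1007/50) = 89700/1007 ≈ 89.076
S = 1000/(89700/1007) − 10 = 1100/897 in ≈ 1.226 in
Ia = 0.2·(1100/897) = 220/897 in ≈ 0.245 in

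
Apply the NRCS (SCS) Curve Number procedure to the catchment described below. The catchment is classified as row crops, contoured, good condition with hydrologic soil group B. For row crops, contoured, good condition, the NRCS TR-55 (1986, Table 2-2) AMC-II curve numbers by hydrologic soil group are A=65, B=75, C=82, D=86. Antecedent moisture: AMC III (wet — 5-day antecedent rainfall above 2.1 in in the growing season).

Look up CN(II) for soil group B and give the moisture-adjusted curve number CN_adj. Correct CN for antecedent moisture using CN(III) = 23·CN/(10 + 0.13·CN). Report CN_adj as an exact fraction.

CN_adj = 6900/79 ≈ 87.342

NRCS table: row crops, contoured, good condition, soil group B → CN(II) = 75
CN(III) from CN(II)=75: (23·75)/(10 + 0.13·75) = 6900/79 ≈ 87.342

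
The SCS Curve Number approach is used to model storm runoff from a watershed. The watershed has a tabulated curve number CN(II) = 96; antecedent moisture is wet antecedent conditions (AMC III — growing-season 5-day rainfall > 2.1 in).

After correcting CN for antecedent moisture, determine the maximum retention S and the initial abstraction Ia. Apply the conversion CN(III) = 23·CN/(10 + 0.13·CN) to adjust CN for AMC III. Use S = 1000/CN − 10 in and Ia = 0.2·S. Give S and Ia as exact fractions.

CN(III) from CN(II)=96: (23·96)/(10 + 0.13·96) = 27600/281 ≈ 98.221
S = 1000/(27600/281) − 10 = 25/138 in ≈ 0.181 in
Ia = 0.2·(25/138) = 5/138 in ≈ 0.036 in

S = 25/138 in ≈ 0.181 in; Ia = 5/138 in ≈ 0.036 in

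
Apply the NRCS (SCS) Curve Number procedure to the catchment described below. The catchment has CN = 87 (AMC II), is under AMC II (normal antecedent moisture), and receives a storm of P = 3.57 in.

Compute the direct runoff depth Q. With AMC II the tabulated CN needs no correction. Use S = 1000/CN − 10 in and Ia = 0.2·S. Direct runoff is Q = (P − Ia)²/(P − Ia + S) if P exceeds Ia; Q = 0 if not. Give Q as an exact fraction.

Q = 809914681/360693300 in ≈ 2.245 in

AMC II — tabulated CN = 87 applies directly.
S = 1000/87 − 10 = 130/87 in ≈ 1.494 in
Ia = 0.2S: 0.2·1.494 = 0.299 in (exactly 26/87)
Excess rainfall: 3.570 − 0.299 = 3.271 in; P > Ia so Q > 0
Q = (28459/8700)²/((28459/8700) + 130/87) = (809914681/75690000)/(41459/8700) = 809914681/360693300 in ≈ 2.245 in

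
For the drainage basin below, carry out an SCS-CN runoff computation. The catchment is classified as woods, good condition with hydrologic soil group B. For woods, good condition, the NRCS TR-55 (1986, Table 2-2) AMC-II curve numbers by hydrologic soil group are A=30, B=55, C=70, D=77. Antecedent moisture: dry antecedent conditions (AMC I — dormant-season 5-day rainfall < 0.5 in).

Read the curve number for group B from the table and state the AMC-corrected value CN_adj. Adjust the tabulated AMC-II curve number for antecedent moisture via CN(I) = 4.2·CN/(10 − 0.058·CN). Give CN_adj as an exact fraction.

CN_adj = 7700/227 ≈ 33.921

NRCS table: woods, good condition, soil group B → CN(II) = 55
Dry (AMC I): CN(I) = 4.2·55/(10 − 0.058·55) = 231/(681/100) = 7700/227 ≈ 33.921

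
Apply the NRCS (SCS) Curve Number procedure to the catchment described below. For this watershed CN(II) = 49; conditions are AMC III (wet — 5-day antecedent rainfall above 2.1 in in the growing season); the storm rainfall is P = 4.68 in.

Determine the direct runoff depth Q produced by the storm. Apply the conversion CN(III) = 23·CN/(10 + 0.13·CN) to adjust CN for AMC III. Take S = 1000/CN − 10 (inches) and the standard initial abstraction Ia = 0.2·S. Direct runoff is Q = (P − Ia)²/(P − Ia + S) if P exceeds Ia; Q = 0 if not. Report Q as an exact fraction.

Adjust CN=49 to AMC III: 23·49/(10 + 0.13·49) → 1127 ÷ (1637/100) = 112700/1637 ≈ 68.845
S = 1000/(112700/1637) − 10 = 5100/1127 in ≈ 4.525 in
Initial abstraction Ia = S/5 = (5100/1127)/5 = 1020/1127 ≈ 0.905 in
Excess rainfall: 4.680 − 0.905 = 3.775 in; P > Ia so Q > 0
Q = (106359/28175)²/((106359/28175) + 5100/1127) = (11312236881/793830625)/(233859/28175) = 3770745627/2196325775 in ≈ 1.717 in

Q = 3770745627/2196325775 in ≈ 1.717 in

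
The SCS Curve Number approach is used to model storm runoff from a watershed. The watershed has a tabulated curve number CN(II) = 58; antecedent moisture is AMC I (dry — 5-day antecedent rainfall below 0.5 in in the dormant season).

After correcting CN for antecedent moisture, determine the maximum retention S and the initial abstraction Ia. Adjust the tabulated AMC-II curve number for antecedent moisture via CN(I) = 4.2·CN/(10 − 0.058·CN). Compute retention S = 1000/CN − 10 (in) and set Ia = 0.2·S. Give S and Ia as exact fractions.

Adjust CN=58 to AMC I: 4.2·58/(10 − 0.058·58) → (1218/5) ÷ (1659/250) = 2900/79 ≈ 36.709
Max retention: S = 1000/(2900/79) − 10 = 500/29 in (≈ 17.241 in)
Ia = 0.2·(500/29) = 100/29 in ≈ 3.448 in

S = 500/29 in ≈ 17.241 in; Ia = 100/29 in ≈ 3.448 in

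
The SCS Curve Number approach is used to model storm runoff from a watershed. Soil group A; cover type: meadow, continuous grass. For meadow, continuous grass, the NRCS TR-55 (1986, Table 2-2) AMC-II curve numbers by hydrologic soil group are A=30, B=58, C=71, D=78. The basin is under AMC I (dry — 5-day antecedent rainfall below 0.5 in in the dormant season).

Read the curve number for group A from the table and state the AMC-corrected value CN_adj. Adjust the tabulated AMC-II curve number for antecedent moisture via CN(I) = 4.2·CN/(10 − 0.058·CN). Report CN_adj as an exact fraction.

NRCS table: meadow, continuous grass, soil group A → CN(II) = 30
Dry (AMC I): CN(I) = 4.2·30/(10 − 0.058·30) = 126/(413/50) = 900/59 ≈ 15.254

CN_adj = 900/59 ≈ 15.254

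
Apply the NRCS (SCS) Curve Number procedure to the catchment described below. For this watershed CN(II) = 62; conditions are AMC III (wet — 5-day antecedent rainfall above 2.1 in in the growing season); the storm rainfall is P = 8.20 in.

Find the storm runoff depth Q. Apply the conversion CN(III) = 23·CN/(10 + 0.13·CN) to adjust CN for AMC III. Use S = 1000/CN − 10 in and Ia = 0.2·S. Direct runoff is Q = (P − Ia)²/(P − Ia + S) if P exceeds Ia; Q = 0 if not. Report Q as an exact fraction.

Adjust CN=62 to AMC III: 23·62/(10 + 0.13·62) → 1426 ÷ (903/50) = 71300/903 ≈ 78.959
Max retention: S = 1000/(71300/903) − 10 = 1900/713 in (≈ 2.665 in)
Ia = 0.2·(1900/713) = 380/713 in ≈ 0.533 in
Excess rainfall: 8.200 − 0.533 = 7.667 in; P > Ia so Q > 0
Q: (27333/3565)² ÷ (36833/3565) = 747092889/131309645 in (≈ 5.690 in)

Q = 747092889/131309645 in ≈ 5.690 in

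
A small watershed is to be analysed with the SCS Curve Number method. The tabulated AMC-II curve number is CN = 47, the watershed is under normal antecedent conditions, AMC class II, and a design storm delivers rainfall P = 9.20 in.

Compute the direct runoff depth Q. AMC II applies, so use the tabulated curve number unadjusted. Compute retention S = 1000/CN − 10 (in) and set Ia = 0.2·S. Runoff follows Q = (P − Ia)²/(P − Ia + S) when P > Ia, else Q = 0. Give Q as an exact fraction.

CN(II) = 47; AMC II needs no correction.
Max retention: S = 1000/47 − 10 = 530/47 in (≈ 11.277 in)
Initial abstraction Ia = S/5 = (530/47)/5 = 106/47 ≈ 2.255 in
P − Ia = 9.200 − 2.255 = 1632/235 ≈ 6.945 in (> 0, runoff occurs)
Q: (1632/235)² ÷ (4282/235) = 1331712/503135 in (≈ 2.647 in)

Q = 1331712/503135 in ≈ 2.647 in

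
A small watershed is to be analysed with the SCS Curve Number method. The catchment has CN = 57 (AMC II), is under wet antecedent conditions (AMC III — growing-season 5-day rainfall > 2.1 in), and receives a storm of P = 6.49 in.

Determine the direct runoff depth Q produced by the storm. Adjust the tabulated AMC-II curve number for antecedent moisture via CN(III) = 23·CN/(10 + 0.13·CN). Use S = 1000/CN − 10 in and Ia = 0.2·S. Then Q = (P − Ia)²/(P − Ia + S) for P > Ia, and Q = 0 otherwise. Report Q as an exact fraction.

Q = 584978695921/156643392900 in ≈ 3.734 in

CN(III) from CN(II)=57: (23·57)/(10 + 0.13·57) = 131100/1741 ≈ 75.302
Retention S: 1000/CN − 10 with CN=75.302 → S = 4300/1311 ≈ 3.280 in
Ia = 0.2·(4300/1311) = 860/1311 in ≈ 0.656 in
Since P=6.490 > Ia=0.656: effective rainfall P−Ia = 764839/131100 in
Q = (764839/131100)²/((764839/131100) + 4300/1311) = (584978695921/17187210000)/(1194839/131100) = 584978695921/156643392900 in ≈ 3.734 in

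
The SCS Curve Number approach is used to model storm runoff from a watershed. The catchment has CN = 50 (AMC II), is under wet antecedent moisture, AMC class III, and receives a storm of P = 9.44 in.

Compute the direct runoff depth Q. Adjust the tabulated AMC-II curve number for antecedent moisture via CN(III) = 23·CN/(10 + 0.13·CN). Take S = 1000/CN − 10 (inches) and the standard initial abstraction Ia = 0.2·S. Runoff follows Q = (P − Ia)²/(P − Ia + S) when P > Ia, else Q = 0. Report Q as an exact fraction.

Wet (AMC III): CN(III) = 23·50/(10 + 0.13·50) = 1150/(33/2) = 2300/33 ≈ 69.697
S = 1000/(2300/33) − 10 = 100/23 in ≈ 4.348 in
Ia = 0.2S: 0.2·4.348 = 0.870 in (exactly 20/23)
Since P=9.440 > Ia=0.870: effective rainfall P−Ia = 4928/575 in
Q: (4928/575)² ÷ (7428/575) = 6071296/1067775 in (≈ 5.686 in)

Q = 6071296/1067775 in ≈ 5.686 in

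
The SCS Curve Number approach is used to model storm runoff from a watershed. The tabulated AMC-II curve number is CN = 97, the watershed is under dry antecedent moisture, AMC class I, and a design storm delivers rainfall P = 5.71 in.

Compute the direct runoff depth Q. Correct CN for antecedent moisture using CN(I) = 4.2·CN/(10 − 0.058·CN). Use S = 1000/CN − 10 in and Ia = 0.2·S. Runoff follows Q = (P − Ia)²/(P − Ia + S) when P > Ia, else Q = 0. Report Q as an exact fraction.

Adjust CN=97 to AMC I: 4.2·97/(10 − 0.058·97) → (2037/5) ÷ (2187/500) = 67900/729 ≈ 93.141
Max retention: S = 1000/(67900/729) − 10 = 500/679 in (≈ 0.736 in)
Ia = 0.2S: 0.2·0.736 = 0.147 in (exactly 100/679)
P − Ia = 5.710 − 0.147 = 377709/67900 ≈ 5.563 in (> 0, runoff occurs)
Q: (377709/67900)² ÷ (427709/67900) = 142664088681/29041441100 in (≈ 4.912 in)

Q = 142664088681/29041441100 in ≈ 4.912 in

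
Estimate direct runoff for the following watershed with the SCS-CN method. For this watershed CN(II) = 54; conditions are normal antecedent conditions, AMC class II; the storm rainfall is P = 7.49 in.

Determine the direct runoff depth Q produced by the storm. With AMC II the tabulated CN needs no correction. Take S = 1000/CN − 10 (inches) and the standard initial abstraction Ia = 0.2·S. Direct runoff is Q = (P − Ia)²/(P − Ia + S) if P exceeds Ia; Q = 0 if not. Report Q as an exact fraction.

Q = 244078129/104282100 in ≈ 2.341 in

Average conditions: CN = 54 (no AMC adjustment).
S = 1000/54 − 10 = 230/27 in ≈ 8.519 in
Ia = 0.2·(230/27) = 46/27 in ≈ 1.704 in
P − Ia = 7.490 − 1.704 = 15623/2700 ≈ 5.786 in (> 0, runoff occurs)
Q = (15623/2700)²/((15623/2700) + 230/27) = (244078129/7290000)/(38623/2700) = 244078129/104282100 in ≈ 2.341 in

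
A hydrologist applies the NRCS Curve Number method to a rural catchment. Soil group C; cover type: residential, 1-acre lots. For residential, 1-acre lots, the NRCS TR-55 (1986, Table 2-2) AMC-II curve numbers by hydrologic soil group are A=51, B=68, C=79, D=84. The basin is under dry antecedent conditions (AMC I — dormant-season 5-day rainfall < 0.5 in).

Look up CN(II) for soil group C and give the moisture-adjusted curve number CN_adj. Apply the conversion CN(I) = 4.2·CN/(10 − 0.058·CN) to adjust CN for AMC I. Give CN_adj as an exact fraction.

CN_adj = 7900/129 ≈ 61.240

NRCS table: residential, 1-acre lots, soil group C → CN(II) = 79
CN(I) from CN(II)=79: (4.2·79)/(10 − 0.058·79) = 7900/129 ≈ 61.240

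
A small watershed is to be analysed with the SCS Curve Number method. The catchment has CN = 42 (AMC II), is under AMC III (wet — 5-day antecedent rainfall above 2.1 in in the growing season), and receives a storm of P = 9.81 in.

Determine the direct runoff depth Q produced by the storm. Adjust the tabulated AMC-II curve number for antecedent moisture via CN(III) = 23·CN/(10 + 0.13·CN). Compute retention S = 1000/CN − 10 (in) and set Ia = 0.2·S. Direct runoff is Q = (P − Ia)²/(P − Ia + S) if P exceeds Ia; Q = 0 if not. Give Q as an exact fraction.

Wet (AMC III): CN(III) = 23·42/(10 + 0.13·42) = 966/(773/50) = 48300/773 ≈ 62.484
Retention S: 1000/CN − 10 with CN=62.484 → S = 2900/483 ≈ 6.004 in
Ia = 0.2S: 0.2·6.004 = 1.201 in (exactly 580/483)
P − Ia = 9.810 − 1.201 = 415823/48300 ≈ 8.609 in (> 0, runoff occurs)
Runoff Q = (P−Ia)²/(P−Ia+S) = (8.609)²/(8.609+6.004) = 172908767329/34091250900 ≈ 5.072 in

Q = 172908767329/34091250900 in ≈ 5.072 in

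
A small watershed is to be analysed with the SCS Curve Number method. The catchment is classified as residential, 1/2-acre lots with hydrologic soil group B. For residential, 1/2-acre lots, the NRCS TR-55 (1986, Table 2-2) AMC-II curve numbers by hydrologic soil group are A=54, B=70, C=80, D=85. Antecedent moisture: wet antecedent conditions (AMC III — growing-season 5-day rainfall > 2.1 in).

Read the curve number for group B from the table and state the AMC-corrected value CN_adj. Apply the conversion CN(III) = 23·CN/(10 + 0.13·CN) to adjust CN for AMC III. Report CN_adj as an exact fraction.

CN_adj = 16100/191 ≈ 84.293

NRCS table: residential, 1/2-acre lots, soil group B → CN(II) = 70
Wet (AMC III): CN(III) = 23·70/(10 + 0.13·70) = 1610/(191/10) = 16100/191 ≈ 84.293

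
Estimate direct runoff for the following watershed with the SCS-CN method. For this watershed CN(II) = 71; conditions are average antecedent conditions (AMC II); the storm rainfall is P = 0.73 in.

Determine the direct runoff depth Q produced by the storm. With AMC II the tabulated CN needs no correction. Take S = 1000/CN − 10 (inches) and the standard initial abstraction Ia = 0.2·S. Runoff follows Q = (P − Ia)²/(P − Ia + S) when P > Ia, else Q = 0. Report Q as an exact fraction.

Average conditions: CN = 71 (no AMC adjustment).
Max retention: S = 1000/71 − 10 = 290/71 in (≈ 4.085 in)
Ia = 0.2·(290/71) = 58/71 in ≈ 0.817 in
P = 0.730 ≤ Ia = 0.817 in: entire storm abstracted, Q = 0.

Q = 0 in ≈ 0.000 in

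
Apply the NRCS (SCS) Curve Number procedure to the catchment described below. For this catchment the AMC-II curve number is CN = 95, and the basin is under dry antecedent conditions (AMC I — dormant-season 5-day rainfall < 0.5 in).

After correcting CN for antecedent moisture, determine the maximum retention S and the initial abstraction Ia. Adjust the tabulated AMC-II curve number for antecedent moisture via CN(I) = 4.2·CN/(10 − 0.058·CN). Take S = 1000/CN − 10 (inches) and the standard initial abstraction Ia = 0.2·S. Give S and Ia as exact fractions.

S = 500/399 in ≈ 1.253 in; Ia = 100/399 in ≈ 0.251 in

Dry (AMC I): CN(I) = 4.2·95/(10 − 0.058·95) = 399/(449/100) = 39900/449 ≈ 88.864
S = 1000/(39900/449) − 10 = 500/399 in ≈ 1.253 in
Ia = 0.2S: 0.2·1.253 = 0.251 in (exactly 100/399)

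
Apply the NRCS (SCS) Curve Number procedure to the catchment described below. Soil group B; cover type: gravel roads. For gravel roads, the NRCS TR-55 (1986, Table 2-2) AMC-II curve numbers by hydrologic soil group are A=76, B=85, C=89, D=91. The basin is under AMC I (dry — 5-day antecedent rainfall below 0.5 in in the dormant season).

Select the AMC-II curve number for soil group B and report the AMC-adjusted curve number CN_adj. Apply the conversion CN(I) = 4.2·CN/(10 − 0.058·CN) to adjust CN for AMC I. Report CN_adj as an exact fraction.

NRCS table: gravel roads, soil group B → CN(II) = 85
CN(I) from CN(II)=85: (4.2·85)/(10 − 0.058·85) = 11900/169 ≈ 70.414

CN_adj = 11900/169 ≈ 70.414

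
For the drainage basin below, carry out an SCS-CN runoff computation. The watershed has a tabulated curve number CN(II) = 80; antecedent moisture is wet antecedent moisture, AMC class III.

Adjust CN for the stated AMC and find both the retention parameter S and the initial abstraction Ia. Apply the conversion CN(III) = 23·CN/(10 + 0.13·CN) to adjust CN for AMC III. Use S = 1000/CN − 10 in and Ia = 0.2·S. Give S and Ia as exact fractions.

S = 25/23 in ≈ 1.087 in; Ia = 5/23 in ≈ 0.217 in

Wet (AMC III): CN(III) = 23·80/(10 + 0.13·80) = 1840/(102/5) = 4600/51 ≈ 90.196
Retention S: 1000/CN − 10 with CN=90.196 → S = 25/23 ≈ 1.087 in
Initial abstraction Ia = S/5 = (25/23)/5 = 5/23 ≈ 0.217 in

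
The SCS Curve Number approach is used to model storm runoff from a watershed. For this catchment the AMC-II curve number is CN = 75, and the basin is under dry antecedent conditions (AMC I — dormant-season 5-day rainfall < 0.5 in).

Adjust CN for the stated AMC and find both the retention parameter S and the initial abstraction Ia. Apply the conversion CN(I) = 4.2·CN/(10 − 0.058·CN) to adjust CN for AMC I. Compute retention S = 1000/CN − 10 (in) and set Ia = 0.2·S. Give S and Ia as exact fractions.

S = 500/63 in ≈ 7.937 in; Ia = 100/63 in ≈ 1.587 in

Adjust CN=75 to AMC I: 4.2·75/(10 − 0.058·75) → 315 ÷ (113/20) = 6300/113 ≈ 55.752
Retention S: 1000/CN − 10 with CN=55.752 → S = 500/63 ≈ 7.937 in
Ia = 0.2·(500/63) = 100/63 in ≈ 1.587 in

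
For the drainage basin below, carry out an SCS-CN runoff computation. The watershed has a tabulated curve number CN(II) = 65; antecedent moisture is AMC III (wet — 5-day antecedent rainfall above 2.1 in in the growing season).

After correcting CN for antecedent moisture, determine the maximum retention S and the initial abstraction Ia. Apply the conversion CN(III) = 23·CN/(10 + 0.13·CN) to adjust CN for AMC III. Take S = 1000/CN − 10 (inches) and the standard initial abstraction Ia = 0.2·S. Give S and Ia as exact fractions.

CN(III) from CN(II)=65: (23·65)/(10 + 0.13·65) = 29900/369 ≈ 81.030
Retention S: 1000/CN − 10 with CN=81.030 → S = 700/299 ≈ 2.341 in
Ia = 0.2·(700/299) = 140/299 in ≈ 0.468 in

S = 700/299 in ≈ 2.341 in; Ia = 140/299 in ≈ 0.468 in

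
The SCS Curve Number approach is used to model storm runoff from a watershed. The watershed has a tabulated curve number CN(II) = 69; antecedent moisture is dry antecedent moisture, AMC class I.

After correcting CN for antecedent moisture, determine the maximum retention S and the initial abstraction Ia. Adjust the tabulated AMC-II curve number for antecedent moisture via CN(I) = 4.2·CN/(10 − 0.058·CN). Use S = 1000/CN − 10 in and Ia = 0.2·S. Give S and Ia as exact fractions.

Dry (AMC I): CN(I) = 4.2·69/(10 − 0.058·69) = (1449/5)/(2999/500) = 144900/2999 ≈ 48.316
Max retention: S = 1000/(144900/2999) − 10 = 15500/1449 in (≈ 10.697 in)
Ia = 0.2S: 0.2·10.697 = 2.139 in (exactly 3100/1449)

S = 15500/1449 in ≈ 10.697 in; Ia = 3100/1449 in ≈ 2.139 in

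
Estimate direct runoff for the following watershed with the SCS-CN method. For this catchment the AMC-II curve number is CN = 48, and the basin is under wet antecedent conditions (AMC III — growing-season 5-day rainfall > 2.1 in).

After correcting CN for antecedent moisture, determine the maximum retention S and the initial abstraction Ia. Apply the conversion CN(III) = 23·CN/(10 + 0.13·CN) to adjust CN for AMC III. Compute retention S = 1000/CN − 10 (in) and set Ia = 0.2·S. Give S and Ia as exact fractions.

CN(III) from CN(II)=48: (23·48)/(10 + 0.13·48) = 13800/203 ≈ 67.980
Retention S: 1000/CN − 10 with CN=67.980 → S = 325/69 ≈ 4.710 in
Initial abstraction Ia = S/5 = (325/69)/5 = 65/69 ≈ 0.942 in

S = 325/69 in ≈ 4.710 in; Ia = 65/69 in ≈ 0.942 in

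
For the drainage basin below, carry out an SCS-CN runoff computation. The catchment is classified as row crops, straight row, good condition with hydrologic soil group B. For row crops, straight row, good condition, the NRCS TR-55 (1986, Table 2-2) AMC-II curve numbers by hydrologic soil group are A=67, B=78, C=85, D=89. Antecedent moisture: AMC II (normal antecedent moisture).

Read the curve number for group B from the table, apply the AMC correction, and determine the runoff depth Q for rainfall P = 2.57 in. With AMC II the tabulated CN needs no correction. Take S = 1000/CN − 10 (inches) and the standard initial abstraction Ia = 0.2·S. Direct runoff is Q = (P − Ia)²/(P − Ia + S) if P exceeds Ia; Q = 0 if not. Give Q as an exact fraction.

NRCS table: row crops, straight row, good condition, soil group B → CN(II) = 78
AMC II — tabulated CN = 78 applies directly.
Retention S: 1000/CN − 10 with CN=78.000 → S = 110/39 ≈ 2.821 in
Ia = 0.2S: 0.2·2.821 = 0.564 in (exactly 22/39)
Since P=2.570 > Ia=0.564: effective rainfall P−Ia = 7823/3900 in
Q: (7823/3900)² ÷ (18823/3900) = 61199329/73409700 in (≈ 0.834 in)

Q = 61199329/73409700 in ≈ 0.834 in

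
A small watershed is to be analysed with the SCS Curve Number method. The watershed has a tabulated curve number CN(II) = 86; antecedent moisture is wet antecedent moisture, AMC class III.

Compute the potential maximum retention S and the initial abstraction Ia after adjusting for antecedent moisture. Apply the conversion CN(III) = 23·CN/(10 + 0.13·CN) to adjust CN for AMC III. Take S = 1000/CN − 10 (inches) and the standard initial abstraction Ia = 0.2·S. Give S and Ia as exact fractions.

S = 700/989 in ≈ 0.708 in; Ia = 140/989 in ≈ 0.142 in

Adjust CN=86 to AMC III: 23·86/(10 + 0.13·86) → 1978 ÷ (1059/50) = 98900/1059 ≈ 93.390
Max retention: S = 1000/(98900/1059) − 10 = 700/989 in (≈ 0.708 in)
Ia = 0.2S: 0.2·0.708 = 0.142 in (exactly 140/989)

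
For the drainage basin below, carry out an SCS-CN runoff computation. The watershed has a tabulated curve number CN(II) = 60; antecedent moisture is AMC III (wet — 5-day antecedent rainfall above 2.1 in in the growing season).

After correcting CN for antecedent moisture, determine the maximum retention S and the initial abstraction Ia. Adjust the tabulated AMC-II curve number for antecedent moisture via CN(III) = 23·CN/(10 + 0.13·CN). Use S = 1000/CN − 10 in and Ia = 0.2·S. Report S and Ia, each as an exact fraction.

S = 200/69 in ≈ 2.899 in; Ia = 40/69 in ≈ 0.580 in

Adjust CN=60 to AMC III: 23·60/(10 + 0.13·60) → 1380 ÷ (89/5) = 6900/89 ≈ 77.528
Retention S: 1000/CN − 10 with CN=77.528 → S = 200/69 ≈ 2.899 in
Ia = 0.2·(200/69) = 40/69 in ≈ 0.580 in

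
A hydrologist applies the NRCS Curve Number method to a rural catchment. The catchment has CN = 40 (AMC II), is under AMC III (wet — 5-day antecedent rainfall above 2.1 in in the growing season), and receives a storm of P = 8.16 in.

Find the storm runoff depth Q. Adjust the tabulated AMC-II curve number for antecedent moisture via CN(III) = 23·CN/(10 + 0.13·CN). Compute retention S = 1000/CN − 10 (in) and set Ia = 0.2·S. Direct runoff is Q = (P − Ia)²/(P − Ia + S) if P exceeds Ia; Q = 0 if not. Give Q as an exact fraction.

Q = 1294947/368575 in ≈ 3.513 in

Wet (AMC III): CN(III) = 23·40/(10 + 0.13·40) = 920/(76/5) = 1150/19 ≈ 60.526
S = 1000/(1150/19) − 10 = 150/23 in ≈ 6.522 in
Initial abstraction Ia = S/5 = (150/23)/5 = 30/23 ≈ 1.304 in
P − Ia = 8.160 − 1.304 = 3942/575 ≈ 6.856 in (> 0, runoff occurs)
Q: (3942/575)² ÷ (7692/575) = 1294947/368575 in (≈ 3.513 in)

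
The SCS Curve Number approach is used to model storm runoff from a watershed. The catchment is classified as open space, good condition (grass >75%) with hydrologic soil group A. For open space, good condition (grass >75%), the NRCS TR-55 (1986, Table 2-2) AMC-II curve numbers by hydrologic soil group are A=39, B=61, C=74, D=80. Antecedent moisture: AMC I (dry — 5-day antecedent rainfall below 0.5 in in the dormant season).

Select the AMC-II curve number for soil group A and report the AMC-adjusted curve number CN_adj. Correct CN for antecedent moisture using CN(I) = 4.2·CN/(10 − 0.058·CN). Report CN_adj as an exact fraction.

CN_adj = 81900/3869 ≈ 21.168

NRCS table: open space, good condition (grass >75%), soil group A → CN(II) = 39
Dry (AMC I): CN(I) = 4.2·39/(10 − 0.058·39) = (819/5)/(3869/500) = 81900/3869 ≈ 21.168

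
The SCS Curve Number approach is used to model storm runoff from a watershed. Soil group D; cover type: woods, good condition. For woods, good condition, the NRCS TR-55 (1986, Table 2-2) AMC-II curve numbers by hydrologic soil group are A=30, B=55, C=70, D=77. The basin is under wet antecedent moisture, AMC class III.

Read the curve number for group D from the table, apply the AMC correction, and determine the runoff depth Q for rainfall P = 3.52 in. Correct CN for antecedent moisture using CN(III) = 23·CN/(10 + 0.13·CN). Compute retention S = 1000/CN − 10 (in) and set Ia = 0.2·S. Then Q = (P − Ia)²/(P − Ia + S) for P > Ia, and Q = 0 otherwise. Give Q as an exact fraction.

NRCS table: woods, good condition, soil group D → CN(II) = 77
Wet (AMC III): CN(III) = 23·77/(10 + 0.13·77) = 1771/(2001/100) = 7700/87 ≈ 88.506
Retention S: 1000/CN − 10 with CN=88.506 → S = 100/77 ≈ 1.299 in
Ia = 0.2·(100/77) = 20/77 in ≈ 0.260 in
Excess rainfall: 3.520 − 0.260 = 3.260 in; P > Ia so Q > 0
Q = (6276/1925)²/((6276/1925) + 100/77) = (39388176/3705625)/(8776/1925) = 4923522/2111725 in ≈ 2.332 in

Q = 4923522/2111725 in ≈ 2.332 in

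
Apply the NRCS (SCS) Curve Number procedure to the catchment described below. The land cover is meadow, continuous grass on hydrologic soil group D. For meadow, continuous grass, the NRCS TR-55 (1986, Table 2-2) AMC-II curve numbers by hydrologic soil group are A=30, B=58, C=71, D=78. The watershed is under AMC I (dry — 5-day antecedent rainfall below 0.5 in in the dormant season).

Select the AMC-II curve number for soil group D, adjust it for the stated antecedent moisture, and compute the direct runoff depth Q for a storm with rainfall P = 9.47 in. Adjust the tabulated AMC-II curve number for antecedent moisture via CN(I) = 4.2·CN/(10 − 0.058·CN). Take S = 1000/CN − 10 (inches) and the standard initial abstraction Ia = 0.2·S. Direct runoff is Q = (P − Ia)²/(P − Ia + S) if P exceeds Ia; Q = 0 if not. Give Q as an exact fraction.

NRCS table: meadow, continuous grass, soil group D → CN(II) = 78
Dry (AMC I): CN(I) = 4.2·78/(10 − 0.058·78) = (1638/5)/(1369/250) = 81900/1369 ≈ 59.825
Max retention: S = 1000/(81900/1369) − 10 = 5500/819 in (≈ 6.716 in)
Initial abstraction Ia = S/5 = (5500/819)/5 = 1100/819 ≈ 1.343 in
P − Ia = 9.470 − 1.343 = 665593/81900 ≈ 8.127 in (> 0, runoff occurs)
Runoff Q = (P−Ia)²/(P−Ia+S) = (8.127)²/(8.127+6.716) = 443014041649/99557066700 ≈ 4.450 in

Q = 443014041649/99557066700 in ≈ 4.450 in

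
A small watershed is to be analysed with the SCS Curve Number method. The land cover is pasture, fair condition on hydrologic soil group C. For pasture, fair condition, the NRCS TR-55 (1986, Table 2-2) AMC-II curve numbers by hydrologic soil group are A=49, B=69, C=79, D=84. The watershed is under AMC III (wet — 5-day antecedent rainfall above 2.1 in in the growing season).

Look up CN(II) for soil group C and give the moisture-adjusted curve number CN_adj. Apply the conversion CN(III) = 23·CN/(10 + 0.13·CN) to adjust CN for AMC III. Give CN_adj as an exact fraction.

NRCS table: pasture, fair condition, soil group C → CN(II) = 79
Adjust CN=79 to AMC III: 23·79/(10 + 0.13·79) → 1817 ÷ (2027/100) = 181700/2027 ≈ 89.640

CN_adj = 181700/2027 ≈ 89.640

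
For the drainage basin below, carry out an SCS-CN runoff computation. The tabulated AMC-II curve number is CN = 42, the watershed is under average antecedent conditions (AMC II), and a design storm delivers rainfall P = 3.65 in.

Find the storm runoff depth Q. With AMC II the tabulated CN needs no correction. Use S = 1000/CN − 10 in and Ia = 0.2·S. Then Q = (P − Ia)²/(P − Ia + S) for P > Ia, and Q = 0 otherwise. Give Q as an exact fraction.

Q = 139129/2592660 in ≈ 0.054 in

Average conditions: CN = 42 (no AMC adjustment).
Max retention: S = 1000/42 − 10 = 290/21 in (≈ 13.810 in)
Ia = 0.2·(290/21) = 58/21 in ≈ 2.762 in
Excess rainfall: 3.650 − 2.762 = 0.888 in; P > Ia so Q > 0
Runoff Q = (P−Ia)²/(P−Ia+S) = (0.888)²/(0.888+13.810) = 139129/2592660 ≈ 0.054 in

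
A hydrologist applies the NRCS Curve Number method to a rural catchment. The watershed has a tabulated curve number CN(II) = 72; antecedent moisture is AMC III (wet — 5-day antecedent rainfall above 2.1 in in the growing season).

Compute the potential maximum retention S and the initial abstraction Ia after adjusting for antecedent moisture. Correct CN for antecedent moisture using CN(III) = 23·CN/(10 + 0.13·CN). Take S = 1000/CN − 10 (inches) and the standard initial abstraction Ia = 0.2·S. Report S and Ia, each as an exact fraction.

S = 350/207 in ≈ 1.691 in; Ia = 70/207 in ≈ 0.338 in

CN(III) from CN(II)=72: (23·72)/(10 + 0.13·72) = 10350/121 ≈ 85.537
Retention S: 1000/CN − 10 with CN=85.537 → S = 350/207 ≈ 1.691 in
Ia = 0.2·(350/207) = 70/207 in ≈ 0.338 in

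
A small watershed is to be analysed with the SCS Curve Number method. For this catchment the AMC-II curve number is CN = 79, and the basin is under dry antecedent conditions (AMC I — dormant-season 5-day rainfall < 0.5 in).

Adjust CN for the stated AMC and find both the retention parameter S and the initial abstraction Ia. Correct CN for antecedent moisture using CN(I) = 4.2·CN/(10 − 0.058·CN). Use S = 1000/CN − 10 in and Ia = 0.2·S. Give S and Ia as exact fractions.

S = 500/79 in ≈ 6.329 in; Ia = 100/79 in ≈ 1.266 in

CN(I) from CN(II)=79: (4.2·79)/(10 − 0.058·79) = 7900/129 ≈ 61.240
S = 1000/(7900/129) − 10 = 500/79 in ≈ 6.329 in
Ia = 0.2S: 0.2·6.329 = 1.266 in (exactly 100/79)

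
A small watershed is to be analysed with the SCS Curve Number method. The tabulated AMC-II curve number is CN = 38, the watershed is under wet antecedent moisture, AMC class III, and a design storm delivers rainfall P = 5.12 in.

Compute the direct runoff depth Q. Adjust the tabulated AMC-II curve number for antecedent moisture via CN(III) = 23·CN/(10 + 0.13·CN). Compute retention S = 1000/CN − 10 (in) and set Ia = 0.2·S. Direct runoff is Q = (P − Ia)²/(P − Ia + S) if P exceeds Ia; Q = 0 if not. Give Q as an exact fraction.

Adjust CN=38 to AMC III: 23·38/(10 + 0.13·38) → 874 ÷ (747/50) = 43700/747 ≈ 58.501
Retention S: 1000/CN − 10 with CN=58.501 → S = 3100/437 ≈ 7.094 in
Ia = 0.2S: 0.2·7.094 = 1.419 in (exactly 620/437)
Since P=5.120 > Ia=1.419: effective rainfall P−Ia = 40436/10925 in
Q = (40436/10925)²/((40436/10925) + 3100/437) = (1635070096/119355625)/(117936/10925) = 102191881/80528175 in ≈ 1.269 in

Q = 102191881/80528175 in ≈ 1.269 in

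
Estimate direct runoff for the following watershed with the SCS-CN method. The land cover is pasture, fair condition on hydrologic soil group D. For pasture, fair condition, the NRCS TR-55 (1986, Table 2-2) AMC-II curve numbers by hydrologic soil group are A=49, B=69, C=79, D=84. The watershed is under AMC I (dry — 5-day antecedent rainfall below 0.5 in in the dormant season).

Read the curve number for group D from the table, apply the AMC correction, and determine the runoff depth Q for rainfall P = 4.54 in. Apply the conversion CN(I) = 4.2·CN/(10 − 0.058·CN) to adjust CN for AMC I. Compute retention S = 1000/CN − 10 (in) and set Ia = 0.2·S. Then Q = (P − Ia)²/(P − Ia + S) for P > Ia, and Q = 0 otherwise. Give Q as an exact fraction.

Q = 6417131449/3971359350 in ≈ 1.616 in

NRCS table: pasture, fair condition, soil group D → CN(II) = 84
CN(I) from CN(II)=84: (4.2·84)/(10 − 0.058·84) = 44100/641 ≈ 68.799
Retention S: 1000/CN − 10 with CN=68.799 → S = 2000/441 ≈ 4.535 in
Initial abstraction Ia = S/5 = (2000/441)/5 = 400/441 ≈ 0.907 in
Excess rainfall: 4.540 − 0.907 = 3.633 in; P > Ia so Q > 0
Q = (80107/22050)²/((80107/22050) + 2000/441) = (6417131449/486202500)/(180107/22050) = 6417131449/3971359350 in ≈ 1.616 in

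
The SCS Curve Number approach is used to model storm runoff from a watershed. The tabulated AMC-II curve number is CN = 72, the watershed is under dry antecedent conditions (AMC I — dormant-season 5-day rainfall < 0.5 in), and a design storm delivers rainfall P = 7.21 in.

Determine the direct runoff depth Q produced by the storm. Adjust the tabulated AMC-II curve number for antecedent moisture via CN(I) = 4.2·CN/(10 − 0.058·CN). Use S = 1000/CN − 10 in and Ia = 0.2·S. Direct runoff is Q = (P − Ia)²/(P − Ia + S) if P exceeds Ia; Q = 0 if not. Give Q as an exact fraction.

Q = 209294089/106560900 in ≈ 1.964 in

Dry (AMC I): CN(I) = 4.2·72/(10 − 0.058·72) = (1512/5)/(728/125) = 675/13 ≈ 51.923
S = 1000/(675/13) − 10 = 250/27 in ≈ 9.259 in
Ia = 0.2S: 0.2·9.259 = 1.852 in (exactly 50/27)
P − Ia = 7.210 − 1.852 = 14467/2700 ≈ 5.358 in (> 0, runoff occurs)
Runoff Q = (P−Ia)²/(P−Ia+S) = (5.358)²/(5.358+9.259) = 209294089/106560900 ≈ 1.964 in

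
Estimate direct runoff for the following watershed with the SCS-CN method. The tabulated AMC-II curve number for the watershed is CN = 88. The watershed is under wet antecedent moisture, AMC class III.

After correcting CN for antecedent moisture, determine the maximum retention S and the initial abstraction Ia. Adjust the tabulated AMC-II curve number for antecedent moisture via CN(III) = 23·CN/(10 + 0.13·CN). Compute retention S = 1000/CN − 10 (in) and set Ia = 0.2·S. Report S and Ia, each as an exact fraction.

S = 150/253 in ≈ 0.593 in; Ia = 30/253 in ≈ 0.119 in

Wet (AMC III): CN(III) = 23·88/(10 + 0.13·88) = 2024/(536/25) = 6325/67 ≈ 94.403
Retention S: 1000/CN − 10 with CN=94.403 → S = 150/253 ≈ 0.593 in
Ia = 0.2·(150/253) = 30/253 in ≈ 0.119 in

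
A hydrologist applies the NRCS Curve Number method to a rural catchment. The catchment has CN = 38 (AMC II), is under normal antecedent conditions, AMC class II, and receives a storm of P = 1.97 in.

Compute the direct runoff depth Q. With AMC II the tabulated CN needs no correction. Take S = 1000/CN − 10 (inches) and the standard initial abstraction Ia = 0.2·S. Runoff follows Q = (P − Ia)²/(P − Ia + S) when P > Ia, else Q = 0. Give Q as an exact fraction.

Q = 0 in ≈ 0.000 in

CN(II) = 38; AMC II needs no correction.
Max retention: S = 1000/38 − 10 = 310/19 in (≈ 16.316 in)
Ia = 0.2·(310/19) = 62/19 in ≈ 3.263 in
P = 1.970 ≤ Ia = 3.263 in: entire storm abstracted, Q = 0.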